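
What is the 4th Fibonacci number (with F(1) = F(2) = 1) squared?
The 4th Fibonacci number (with F(1) = F(2) = 1): 1, 1, 2, 3 → 3
Compute 3² = 3 × 3 = 9
9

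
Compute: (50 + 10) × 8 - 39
Parentheses first: 50 + 10 = 60
Multiply: 60 × 8 = 480
Subtract: 480 - 39 = 441
441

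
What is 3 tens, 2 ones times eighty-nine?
Convert 3 tens, 2 ones (place-value notation) → 3×10 + 2 = 32 (decimal)
Convert eighty-nine (English words) → 89 (decimal)
Compute 32 × 89 = 2848
2848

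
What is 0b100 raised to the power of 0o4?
Convert 0b100 (binary) → 4 (decimal)
Convert 0o4 (octal) → 4 (decimal)
Compute 4 ^ 4 = 256
256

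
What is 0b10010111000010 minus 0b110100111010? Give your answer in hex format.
Convert 0b10010111000010 (binary) → 8192 + 1024 + 256 + 128 + 64 + 2 = 9666 (decimal)
Convert 0b110100111010 (binary) → 2048 + 1024 + 256 + 32 + 16 + 8 + 2 = 3386 (decimal)
Compute 9666 - 3386 = 6280
Convert 6280 (decimal) → 6280 = 1×4096 + 8×256 + 8×16 + 8 → 0x1888 (hexadecimal)
0x1888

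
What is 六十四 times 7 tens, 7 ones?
Convert 六十四 (Chinese numeral) → 6×10 + 4 = 64 (decimal)
Convert 7 tens, 7 ones (place-value notation) → 7×10 + 7 = 77 (decimal)
Compute 64 × 77 = 4928
4928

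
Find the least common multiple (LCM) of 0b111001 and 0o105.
Convert 0b111001 (binary) → 32 + 16 + 8 + 1 = 57 (decimal)
Convert 0o105 (octal) → 1×64 + 5 = 69 (decimal)
Compute lcm(57, 69) = 1311
1311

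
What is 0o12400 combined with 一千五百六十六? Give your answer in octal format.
Convert 0o12400 (octal) → 1×4096 + 2×512 + 4×64 = 5376 (decimal)
Convert 一千五百六十六 (Chinese numeral) → 1×1000 + 5×100 + 6×10 + 6 = 1566 (decimal)
Compute 5376 + 1566 = 6942
Convert 6942 (decimal) → 6942 = 1×4096 + 5×512 + 4×64 + 3×8 + 6 → 0o15436 (octal)
0o15436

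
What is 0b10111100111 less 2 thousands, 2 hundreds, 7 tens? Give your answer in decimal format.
Convert 0b10111100111 (binary) → 1024 + 256 + 128 + 64 + 32 + 4 + 2 + 1 = 1511 (decimal)
Convert 2 thousands, 2 hundreds, 7 tens (place-value notation) → 2×1000 + 2×100 + 7×10 = 2270 (decimal)
Compute 1511 - 2270 = -759
-759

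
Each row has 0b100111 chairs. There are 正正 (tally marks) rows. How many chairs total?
Convert 0b100111 (binary) → 32 + 4 + 2 + 1 = 39 (decimal)
Convert 正正 (tally marks) → 5 + 5 = 10 (decimal)
Compute 39 × 10 = 390
390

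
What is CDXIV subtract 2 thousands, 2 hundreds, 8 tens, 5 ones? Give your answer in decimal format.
Convert CDXIV (Roman numeral) → 400 + 10 + 4 = 414 (decimal)
Convert 2 thousands, 2 hundreds, 8 tens, 5 ones (place-value notation) → 2×1000 + 2×100 + 8×10 + 5 = 2285 (decimal)
Compute 414 - 2285 = -1871
-1871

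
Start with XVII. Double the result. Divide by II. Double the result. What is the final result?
Convert XVII (Roman numeral) → 10 + 5 + 1 + 1 = 17 (decimal)
Start: 17
17 × 2 = 34
Convert II (Roman numeral) → 1 + 1 = 2 (decimal)
34 ÷ 2 = 17
17 × 2 = 34
34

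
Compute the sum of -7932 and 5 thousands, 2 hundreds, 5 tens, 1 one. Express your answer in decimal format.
Convert 5 thousands, 2 hundreds, 5 tens, 1 one (place-value notation) → 5×1000 + 2×100 + 5×10 + 1 = 5251 (decimal)
Compute -7932 + 5251 = -2681
-2681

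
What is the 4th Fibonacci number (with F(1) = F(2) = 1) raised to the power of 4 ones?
Convert the 4th Fibonacci number (with F(1) = F(2) = 1) (Fibonacci index) → 1, 1, 2, 3 → 3 (decimal)
Convert 4 ones (place-value notation) → 4 (decimal)
Compute 3 ^ 4 = 81
81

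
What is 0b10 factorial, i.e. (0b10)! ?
Convert 0b10 (binary) → 2 (decimal)
Compute 2! = 2
2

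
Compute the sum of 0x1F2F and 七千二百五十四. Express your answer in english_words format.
Convert 0x1F2F (hexadecimal) → 1×4096 + 15×256 + 2×16 + 15 = 7983 (decimal)
Convert 七千二百五十四 (Chinese numeral) → 7×1000 + 2×100 + 5×10 + 4 = 7254 (decimal)
Compute 7983 + 7254 = 15237
Convert 15237 (decimal) → 15237 = 15×1000 + 2×100 + 37 → fifteen thousand two hundred thirty-seven (English words)
fifteen thousand two hundred thirty-seven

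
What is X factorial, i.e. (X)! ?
Convert X (Roman numeral) → 10 (decimal)
Compute 10! = 3628800
3628800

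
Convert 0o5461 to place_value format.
Convert 0o5461 (octal) → 5×512 + 4×64 + 6×8 + 1 = 2865 (decimal)
Convert 2865 (decimal) → 2865 = 2×1000 + 8×100 + 6×10 + 5 → 2 thousands, 8 hundreds, 6 tens, 5 ones (place-value notation)
2 thousands, 8 hundreds, 6 tens, 5 ones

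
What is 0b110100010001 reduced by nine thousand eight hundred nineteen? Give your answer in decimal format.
Convert 0b110100010001 (binary) → 2048 + 1024 + 256 + 16 + 1 = 3345 (decimal)
Convert nine thousand eight hundred nineteen (English words) → 9×1000 + 8×100 + 19 = 9819 (decimal)
Compute 3345 - 9819 = -6474
-6474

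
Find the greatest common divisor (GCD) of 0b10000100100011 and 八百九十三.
Convert 0b10000100100011 (binary) → 8192 + 256 + 32 + 2 + 1 = 8483 (decimal)
Convert 八百九十三 (Chinese numeral) → 8×100 + 9×10 + 3 = 893 (decimal)
Compute gcd(8483, 893) = 1
1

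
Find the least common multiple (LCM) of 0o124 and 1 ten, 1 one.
Convert 0o124 (octal) → 1×64 + 2×8 + 4 = 84 (decimal)
Convert 1 ten, 1 one (place-value notation) → 1×10 + 1 = 11 (decimal)
Compute lcm(84, 11) = 924
924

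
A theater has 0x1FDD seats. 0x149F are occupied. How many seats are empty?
Convert 0x1FDD (hexadecimal) → 1×4096 + 15×256 + 13×16 + 13 = 8157 (decimal)
Convert 0x149F (hexadecimal) → 1×4096 + 4×256 + 9×16 + 15 = 5279 (decimal)
Compute 8157 - 5279 = 2878
2878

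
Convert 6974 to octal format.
Convert 6974 (decimal) → 6974 = 1×4096 + 5×512 + 4×64 + 7×8 + 6 → 0o15476 (octal)
0o15476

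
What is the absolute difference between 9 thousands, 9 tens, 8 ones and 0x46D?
Convert 9 thousands, 9 tens, 8 ones (place-value notation) → 9×1000 + 9×10 + 8 = 9098 (decimal)
Convert 0x46D (hexadecimal) → 4×256 + 6×16 + 13 = 1133 (decimal)
Compute |9098 - 1133| = 7965
7965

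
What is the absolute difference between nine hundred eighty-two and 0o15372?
Convert nine hundred eighty-two (English words) → 9×100 + 82 = 982 (decimal)
Convert 0o15372 (octal) → 1×4096 + 5×512 + 3×64 + 7×8 + 2 = 6906 (decimal)
Compute |982 - 6906| = 5924
5924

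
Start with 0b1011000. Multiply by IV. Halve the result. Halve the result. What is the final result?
Convert 0b1011000 (binary) → 64 + 16 + 8 = 88 (decimal)
Start: 88
Convert IV (Roman numeral) → 4 (decimal)
88 × 4 = 352
352 ÷ 2 = 176
176 ÷ 2 = 88
88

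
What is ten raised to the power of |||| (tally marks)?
Convert ten (English words) → 10 (decimal)
Convert |||| (tally marks) → 4 (decimal)
Compute 10 ^ 4 = 10000
10000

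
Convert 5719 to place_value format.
Convert 5719 (decimal) → 5719 = 5×1000 + 7×100 + 1×10 + 9 → 5 thousands, 7 hundreds, 1 ten, 9 ones (place-value notation)
5 thousands, 7 hundreds, 1 ten, 9 ones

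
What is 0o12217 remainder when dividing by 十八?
Convert 0o12217 (octal) → 1×4096 + 2×512 + 2×64 + 1×8 + 7 = 5263 (decimal)
Convert 十八 (Chinese numeral) → 1×10 + 8 = 18 (decimal)
Compute 5263 mod 18 = 7
7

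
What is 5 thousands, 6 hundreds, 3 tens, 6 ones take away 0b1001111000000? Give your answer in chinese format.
Convert 5 thousands, 6 hundreds, 3 tens, 6 ones (place-value notation) → 5×1000 + 6×100 + 3×10 + 6 = 5636 (decimal)
Convert 0b1001111000000 (binary) → 4096 + 512 + 256 + 128 + 64 = 5056 (decimal)
Compute 5636 - 5056 = 580
Convert 580 (decimal) → 580 = 5×100 + 8×10 → 五百八十 (Chinese numeral)
五百八十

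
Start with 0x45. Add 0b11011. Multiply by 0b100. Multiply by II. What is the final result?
Convert 0x45 (hexadecimal) → 4×16 + 5 = 69 (decimal)
Start: 69
Convert 0b11011 (binary) → 16 + 8 + 2 + 1 = 27 (decimal)
69 + 27 = 96
Convert 0b100 (binary) → 4 (decimal)
96 × 4 = 384
Convert II (Roman numeral) → 1 + 1 = 2 (decimal)
384 × 2 = 768
768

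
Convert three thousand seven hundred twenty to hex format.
Convert three thousand seven hundred twenty (English words) → 3×1000 + 7×100 + 20 = 3720 (decimal)
Convert 3720 (decimal) → 3720 = 14×256 + 8×16 + 8 → 0xE88 (hexadecimal)
0xE88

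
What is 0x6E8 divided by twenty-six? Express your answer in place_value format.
Convert 0x6E8 (hexadecimal) → 6×256 + 14×16 + 8 = 1768 (decimal)
Convert twenty-six (English words) → 26 (decimal)
Compute 1768 ÷ 26 = 68
Convert 68 (decimal) → 68 = 6×10 + 8 → 6 tens, 8 ones (place-value notation)
6 tens, 8 ones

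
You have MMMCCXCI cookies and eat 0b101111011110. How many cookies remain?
Convert MMMCCXCI (Roman numeral) → 1000 + 1000 + 1000 + 100 + 100 + 90 + 1 = 3291 (decimal)
Convert 0b101111011110 (binary) → 2048 + 512 + 256 + 128 + 64 + 16 + 8 + 4 + 2 = 3038 (decimal)
Compute 3291 - 3038 = 253
253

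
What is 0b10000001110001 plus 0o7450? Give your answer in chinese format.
Convert 0b10000001110001 (binary) → 8192 + 64 + 32 + 16 + 1 = 8305 (decimal)
Convert 0o7450 (octal) → 7×512 + 4×64 + 5×8 = 3880 (decimal)
Compute 8305 + 3880 = 12185
Convert 12185 (decimal) → 12185 = 1×10000 + 2×1000 + 1×100 + 8×10 + 5 → 一万二千一百八十五 (Chinese numeral)
一万二千一百八十五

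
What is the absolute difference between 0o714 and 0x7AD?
Convert 0o714 (octal) → 7×64 + 1×8 + 4 = 460 (decimal)
Convert 0x7AD (hexadecimal) → 7×256 + 10×16 + 13 = 1965 (decimal)
Compute |460 - 1965| = 1505
1505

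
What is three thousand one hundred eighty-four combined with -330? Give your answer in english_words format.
Convert three thousand one hundred eighty-four (English words) → 3×1000 + 1×100 + 84 = 3184 (decimal)
Compute 3184 + -330 = 2854
Convert 2854 (decimal) → 2854 = 2×1000 + 8×100 + 54 → two thousand eight hundred fifty-four (English words)
two thousand eight hundred fifty-four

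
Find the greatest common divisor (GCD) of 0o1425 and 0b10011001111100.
Convert 0o1425 (octal) → 1×512 + 4×64 + 2×8 + 5 = 789 (decimal)
Convert 0b10011001111100 (binary) → 8192 + 1024 + 512 + 64 + 32 + 16 + 8 + 4 = 9852 (decimal)
Compute gcd(789, 9852) = 3
3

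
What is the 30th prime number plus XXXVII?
The 30th prime number = 113
Convert XXXVII (Roman numeral) → 10 + 10 + 10 + 5 + 1 + 1 = 37 (decimal)
Compute 113 + 37 = 150
150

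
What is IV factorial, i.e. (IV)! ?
Convert IV (Roman numeral) → 4 (decimal)
Compute 4! = 24
24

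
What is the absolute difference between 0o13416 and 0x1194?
Convert 0o13416 (octal) → 1×4096 + 3×512 + 4×64 + 1×8 + 6 = 5902 (decimal)
Convert 0x1194 (hexadecimal) → 1×4096 + 1×256 + 9×16 + 4 = 4500 (decimal)
Compute |5902 - 4500| = 1402
1402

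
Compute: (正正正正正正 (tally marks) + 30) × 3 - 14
Convert 正正正正正正 (tally marks) → 5 + 5 + 5 + 5 + 5 + 5 = 30 (decimal)
Expression in decimal: (30 + 30) × 3 - 14
Parentheses first: 30 + 30 = 60
Multiply: 60 × 3 = 180
Subtract: 180 - 14 = 166
166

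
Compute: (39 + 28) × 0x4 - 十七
Convert 0x4 (hexadecimal) → 4 (decimal)
Convert 十七 (Chinese numeral) → 1×10 + 7 = 17 (decimal)
Expression in decimal: (39 + 28) × 4 - 17
Parentheses first: 39 + 28 = 67
Multiply: 67 × 4 = 268
Subtract: 268 - 17 = 251
251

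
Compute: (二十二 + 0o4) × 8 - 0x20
Convert 二十二 (Chinese numeral) → 2×10 + 2 = 22 (decimal)
Convert 0o4 (octal) → 4 (decimal)
Convert 0x20 (hexadecimal) → 2×16 = 32 (decimal)
Expression in decimal: (22 + 4) × 8 - 32
Parentheses first: 22 + 4 = 26
Multiply: 26 × 8 = 208
Subtract: 208 - 32 = 176
176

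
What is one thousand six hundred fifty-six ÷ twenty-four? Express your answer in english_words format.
Convert one thousand six hundred fifty-six (English words) → 1×1000 + 6×100 + 56 = 1656 (decimal)
Convert twenty-four (English words) → 24 (decimal)
Compute 1656 ÷ 24 = 69
Convert 69 (decimal) → sixty-nine (English words)
sixty-nine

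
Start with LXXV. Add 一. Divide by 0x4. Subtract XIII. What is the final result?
Convert LXXV (Roman numeral) → 50 + 10 + 10 + 5 = 75 (decimal)
Start: 75
Convert 一 (Chinese numeral) → 1 (decimal)
75 + 1 = 76
Convert 0x4 (hexadecimal) → 4 (decimal)
76 ÷ 4 = 19
Convert XIII (Roman numeral) → 10 + 1 + 1 + 1 = 13 (decimal)
19 - 13 = 6
6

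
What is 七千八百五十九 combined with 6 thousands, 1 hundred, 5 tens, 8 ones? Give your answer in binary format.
Convert 七千八百五十九 (Chinese numeral) → 7×1000 + 8×100 + 5×10 + 9 = 7859 (decimal)
Convert 6 thousands, 1 hundred, 5 tens, 8 ones (place-value notation) → 6×1000 + 1×100 + 5×10 + 8 = 6158 (decimal)
Compute 7859 + 6158 = 14017
Convert 14017 (decimal) → 14017 = 8192 + 4096 + 1024 + 512 + 128 + 64 + 1 → 0b11011011000001 (binary)
0b11011011000001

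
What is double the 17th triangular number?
The 17th triangular number = 17×18/2 = 153
Compute 153 × 2 = 306
306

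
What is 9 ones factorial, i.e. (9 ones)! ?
Convert 9 ones (place-value notation) → 9 (decimal)
Compute 9! = 362880
362880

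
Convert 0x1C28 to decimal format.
Convert 0x1C28 (hexadecimal) → 1×4096 + 12×256 + 2×16 + 8 = 7208 (decimal)
7208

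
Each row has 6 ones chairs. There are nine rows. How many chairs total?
Convert 6 ones (place-value notation) → 6 (decimal)
Convert nine (English words) → 9 (decimal)
Compute 6 × 9 = 54
54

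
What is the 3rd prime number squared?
The 3rd prime number = 5
Compute 5² = 5 × 5 = 25
25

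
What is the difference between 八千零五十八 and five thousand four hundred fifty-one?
Convert 八千零五十八 (Chinese numeral) → 8×1000 + 5×10 + 8 = 8058 (decimal)
Convert five thousand four hundred fifty-one (English words) → 5×1000 + 4×100 + 51 = 5451 (decimal)
Difference: |8058 - 5451| = 2607
2607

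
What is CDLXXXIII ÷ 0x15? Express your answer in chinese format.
Convert CDLXXXIII (Roman numeral) → 400 + 50 + 10 + 10 + 10 + 1 + 1 + 1 = 483 (decimal)
Convert 0x15 (hexadecimal) → 1×16 + 5 = 21 (decimal)
Compute 483 ÷ 21 = 23
Convert 23 (decimal) → 23 = 2×10 + 3 → 二十三 (Chinese numeral)
二十三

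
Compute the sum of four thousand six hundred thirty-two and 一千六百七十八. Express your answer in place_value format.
Convert four thousand six hundred thirty-two (English words) → 4×1000 + 6×100 + 32 = 4632 (decimal)
Convert 一千六百七十八 (Chinese numeral) → 1×1000 + 6×100 + 7×10 + 8 = 1678 (decimal)
Compute 4632 + 1678 = 6310
Convert 6310 (decimal) → 6310 = 6×1000 + 3×100 + 1×10 → 6 thousands, 3 hundreds, 1 ten (place-value notation)
6 thousands, 3 hundreds, 1 ten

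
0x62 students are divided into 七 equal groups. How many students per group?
Convert 0x62 (hexadecimal) → 6×16 + 2 = 98 (decimal)
Convert 七 (Chinese numeral) → 7 (decimal)
Compute 98 ÷ 7 = 14
14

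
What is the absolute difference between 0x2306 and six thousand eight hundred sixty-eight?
Convert 0x2306 (hexadecimal) → 2×4096 + 3×256 + 6 = 8966 (decimal)
Convert six thousand eight hundred sixty-eight (English words) → 6×1000 + 8×100 + 68 = 6868 (decimal)
Compute |8966 - 6868| = 2098
2098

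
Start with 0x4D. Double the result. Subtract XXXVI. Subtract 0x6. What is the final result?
Convert 0x4D (hexadecimal) → 4×16 + 13 = 77 (decimal)
Start: 77
77 × 2 = 154
Convert XXXVI (Roman numeral) → 10 + 10 + 10 + 5 + 1 = 36 (decimal)
154 - 36 = 118
Convert 0x6 (hexadecimal) → 6 (decimal)
118 - 6 = 112
112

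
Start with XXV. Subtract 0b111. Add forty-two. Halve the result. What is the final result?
Convert XXV (Roman numeral) → 10 + 10 + 5 = 25 (decimal)
Start: 25
Convert 0b111 (binary) → 4 + 2 + 1 = 7 (decimal)
25 - 7 = 18
Convert forty-two (English words) → 42 (decimal)
18 + 42 = 60
60 ÷ 2 = 30
30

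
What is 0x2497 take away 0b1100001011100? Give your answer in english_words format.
Convert 0x2497 (hexadecimal) → 2×4096 + 4×256 + 9×16 + 7 = 9367 (decimal)
Convert 0b1100001011100 (binary) → 4096 + 2048 + 64 + 16 + 8 + 4 = 6236 (decimal)
Compute 9367 - 6236 = 3131
Convert 3131 (decimal) → 3131 = 3×1000 + 1×100 + 31 → three thousand one hundred thirty-one (English words)
three thousand one hundred thirty-one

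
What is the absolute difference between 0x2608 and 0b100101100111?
Convert 0x2608 (hexadecimal) → 2×4096 + 6×256 + 8 = 9736 (decimal)
Convert 0b100101100111 (binary) → 2048 + 256 + 64 + 32 + 4 + 2 + 1 = 2407 (decimal)
Compute |9736 - 2407| = 7329
7329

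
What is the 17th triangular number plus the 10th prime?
The 17th triangular number = 17×18/2 = 153
Convert the 10th prime (prime index) → 29 (decimal)
Compute 153 + 29 = 182
182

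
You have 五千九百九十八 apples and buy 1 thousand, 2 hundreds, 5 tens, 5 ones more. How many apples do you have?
Convert 五千九百九十八 (Chinese numeral) → 5×1000 + 9×100 + 9×10 + 8 = 5998 (decimal)
Convert 1 thousand, 2 hundreds, 5 tens, 5 ones (place-value notation) → 1×1000 + 2×100 + 5×10 + 5 = 1255 (decimal)
Compute 5998 + 1255 = 7253
7253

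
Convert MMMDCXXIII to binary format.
Convert MMMDCXXIII (Roman numeral) → 1000 + 1000 + 1000 + 500 + 100 + 10 + 10 + 1 + 1 + 1 = 3623 (decimal)
Convert 3623 (decimal) → 3623 = 2048 + 1024 + 512 + 32 + 4 + 2 + 1 → 0b111000100111 (binary)
0b111000100111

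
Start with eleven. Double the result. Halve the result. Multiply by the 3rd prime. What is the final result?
Convert eleven (English words) → 11 (decimal)
Start: 11
11 × 2 = 22
22 ÷ 2 = 11
Convert the 3rd prime (prime index) → 5 (decimal)
11 × 5 = 55
55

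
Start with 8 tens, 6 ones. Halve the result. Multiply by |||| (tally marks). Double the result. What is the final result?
Convert 8 tens, 6 ones (place-value notation) → 8×10 + 6 = 86 (decimal)
Start: 86
86 ÷ 2 = 43
Convert |||| (tally marks) → 4 (decimal)
43 × 4 = 172
172 × 2 = 344
344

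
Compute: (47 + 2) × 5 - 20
Parentheses first: 47 + 2 = 49
Multiply: 49 × 5 = 245
Subtract: 245 - 20 = 225
225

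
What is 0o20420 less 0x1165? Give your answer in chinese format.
Convert 0o20420 (octal) → 2×4096 + 4×64 + 2×8 = 8464 (decimal)
Convert 0x1165 (hexadecimal) → 1×4096 + 1×256 + 6×16 + 5 = 4453 (decimal)
Compute 8464 - 4453 = 4011
Convert 4011 (decimal) → 4011 = 4×1000 + 1×10 + 1 → 四千零一十一 (Chinese numeral)
四千零一十一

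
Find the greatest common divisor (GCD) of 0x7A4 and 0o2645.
Convert 0x7A4 (hexadecimal) → 7×256 + 10×16 + 4 = 1956 (decimal)
Convert 0o2645 (octal) → 2×512 + 6×64 + 4×8 + 5 = 1445 (decimal)
Compute gcd(1956, 1445) = 1
1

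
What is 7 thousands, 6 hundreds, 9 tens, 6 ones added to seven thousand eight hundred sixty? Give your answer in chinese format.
Convert 7 thousands, 6 hundreds, 9 tens, 6 ones (place-value notation) → 7×1000 + 6×100 + 9×10 + 6 = 7696 (decimal)
Convert seven thousand eight hundred sixty (English words) → 7×1000 + 8×100 + 60 = 7860 (decimal)
Compute 7696 + 7860 = 15556
Convert 15556 (decimal) → 15556 = 1×10000 + 5×1000 + 5×100 + 5×10 + 6 → 一万五千五百五十六 (Chinese numeral)
一万五千五百五十六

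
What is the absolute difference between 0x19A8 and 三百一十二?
Convert 0x19A8 (hexadecimal) → 1×4096 + 9×256 + 10×16 + 8 = 6568 (decimal)
Convert 三百一十二 (Chinese numeral) → 3×100 + 1×10 + 2 = 312 (decimal)
Compute |6568 - 312| = 6256
6256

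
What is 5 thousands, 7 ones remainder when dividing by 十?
Convert 5 thousands, 7 ones (place-value notation) → 5×1000 + 7 = 5007 (decimal)
Convert 十 (Chinese numeral) → 1×10 = 10 (decimal)
Compute 5007 mod 10 = 7
7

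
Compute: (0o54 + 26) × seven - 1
Convert 0o54 (octal) → 5×8 + 4 = 44 (decimal)
Convert seven (English words) → 7 (decimal)
Expression in decimal: (44 + 26) × 7 - 1
Parentheses first: 44 + 26 = 70
Multiply: 70 × 7 = 490
Subtract: 490 - 1 = 489
489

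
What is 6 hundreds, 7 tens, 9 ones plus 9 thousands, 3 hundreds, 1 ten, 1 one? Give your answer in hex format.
Convert 6 hundreds, 7 tens, 9 ones (place-value notation) → 6×100 + 7×10 + 9 = 679 (decimal)
Convert 9 thousands, 3 hundreds, 1 ten, 1 one (place-value notation) → 9×1000 + 3×100 + 1×10 + 1 = 9311 (decimal)
Compute 679 + 9311 = 9990
Convert 9990 (decimal) → 9990 = 2×4096 + 7×256 + 6 → 0x2706 (hexadecimal)
0x2706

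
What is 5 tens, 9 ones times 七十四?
Convert 5 tens, 9 ones (place-value notation) → 5×10 + 9 = 59 (decimal)
Convert 七十四 (Chinese numeral) → 7×10 + 4 = 74 (decimal)
Compute 59 × 74 = 4366
4366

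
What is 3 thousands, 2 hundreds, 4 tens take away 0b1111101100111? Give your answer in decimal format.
Convert 3 thousands, 2 hundreds, 4 tens (place-value notation) → 3×1000 + 2×100 + 4×10 = 3240 (decimal)
Convert 0b1111101100111 (binary) → 4096 + 2048 + 1024 + 512 + 256 + 64 + 32 + 4 + 2 + 1 = 8039 (decimal)
Compute 3240 - 8039 = -4799
-4799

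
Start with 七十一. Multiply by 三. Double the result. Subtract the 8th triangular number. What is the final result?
Convert 七十一 (Chinese numeral) → 7×10 + 1 = 71 (decimal)
Start: 71
Convert 三 (Chinese numeral) → 3 (decimal)
71 × 3 = 213
213 × 2 = 426
Convert the 8th triangular number (triangular index) → 8×9/2 = 36 (decimal)
426 - 36 = 390
390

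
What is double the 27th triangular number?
The 27th triangular number = 27×28/2 = 378
Compute 378 × 2 = 756
756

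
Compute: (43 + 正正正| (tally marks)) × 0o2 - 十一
Convert 正正正| (tally marks) → 5 + 5 + 5 + 1 = 16 (decimal)
Convert 0o2 (octal) → 2 (decimal)
Convert 十一 (Chinese numeral) → 1×10 + 1 = 11 (decimal)
Expression in decimal: (43 + 16) × 2 - 11
Parentheses first: 43 + 16 = 59
Multiply: 59 × 2 = 118
Subtract: 118 - 11 = 107
107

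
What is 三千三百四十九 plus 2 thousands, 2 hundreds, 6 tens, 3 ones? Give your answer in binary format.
Convert 三千三百四十九 (Chinese numeral) → 3×1000 + 3×100 + 4×10 + 9 = 3349 (decimal)
Convert 2 thousands, 2 hundreds, 6 tens, 3 ones (place-value notation) → 2×1000 + 2×100 + 6×10 + 3 = 2263 (decimal)
Compute 3349 + 2263 = 5612
Convert 5612 (decimal) → 5612 = 4096 + 1024 + 256 + 128 + 64 + 32 + 8 + 4 → 0b1010111101100 (binary)
0b1010111101100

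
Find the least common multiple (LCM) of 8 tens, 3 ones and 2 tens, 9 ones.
Convert 8 tens, 3 ones (place-value notation) → 8×10 + 3 = 83 (decimal)
Convert 2 tens, 9 ones (place-value notation) → 2×10 + 9 = 29 (decimal)
Compute lcm(83, 29) = 2407
2407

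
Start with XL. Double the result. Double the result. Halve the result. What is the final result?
Convert XL (Roman numeral) → 40 (decimal)
Start: 40
40 × 2 = 80
80 × 2 = 160
160 ÷ 2 = 80
80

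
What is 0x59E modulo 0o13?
Convert 0x59E (hexadecimal) → 5×256 + 9×16 + 14 = 1438 (decimal)
Convert 0o13 (octal) → 1×8 + 3 = 11 (decimal)
Compute 1438 mod 11 = 8
8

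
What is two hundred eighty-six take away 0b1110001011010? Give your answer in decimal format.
Convert two hundred eighty-six (English words) → 2×100 + 86 = 286 (decimal)
Convert 0b1110001011010 (binary) → 4096 + 2048 + 1024 + 64 + 16 + 8 + 2 = 7258 (decimal)
Compute 286 - 7258 = -6972
-6972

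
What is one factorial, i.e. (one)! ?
Convert one (English words) → 1 (decimal)
Compute 1! = 1
1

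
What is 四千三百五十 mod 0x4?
Convert 四千三百五十 (Chinese numeral) → 4×1000 + 3×100 + 5×10 = 4350 (decimal)
Convert 0x4 (hexadecimal) → 4 (decimal)
Compute 4350 mod 4 = 2
2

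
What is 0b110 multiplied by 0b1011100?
Convert 0b110 (binary) → 4 + 2 = 6 (decimal)
Convert 0b1011100 (binary) → 64 + 16 + 8 + 4 = 92 (decimal)
Compute 6 × 92 = 552
552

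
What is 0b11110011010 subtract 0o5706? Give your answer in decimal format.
Convert 0b11110011010 (binary) → 1024 + 512 + 256 + 128 + 16 + 8 + 2 = 1946 (decimal)
Convert 0o5706 (octal) → 5×512 + 7×64 + 6 = 3014 (decimal)
Compute 1946 - 3014 = -1068
-1068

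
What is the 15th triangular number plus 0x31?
The 15th triangular number = 15×16/2 = 120
Convert 0x31 (hexadecimal) → 3×16 + 1 = 49 (decimal)
Compute 120 + 49 = 169
169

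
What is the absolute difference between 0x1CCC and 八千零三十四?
Convert 0x1CCC (hexadecimal) → 1×4096 + 12×256 + 12×16 + 12 = 7372 (decimal)
Convert 八千零三十四 (Chinese numeral) → 8×1000 + 3×10 + 4 = 8034 (decimal)
Compute |7372 - 8034| = 662
662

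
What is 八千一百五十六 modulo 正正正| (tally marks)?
Convert 八千一百五十六 (Chinese numeral) → 8×1000 + 1×100 + 5×10 + 6 = 8156 (decimal)
Convert 正正正| (tally marks) → 5 + 5 + 5 + 1 = 16 (decimal)
Compute 8156 mod 16 = 12
12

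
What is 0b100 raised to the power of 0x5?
Convert 0b100 (binary) → 4 (decimal)
Convert 0x5 (hexadecimal) → 5 (decimal)
Compute 4 ^ 5 = 1024
1024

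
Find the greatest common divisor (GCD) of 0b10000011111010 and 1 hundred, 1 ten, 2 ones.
Convert 0b10000011111010 (binary) → 8192 + 128 + 64 + 32 + 16 + 8 + 2 = 8442 (decimal)
Convert 1 hundred, 1 ten, 2 ones (place-value notation) → 1×100 + 1×10 + 2 = 112 (decimal)
Compute gcd(8442, 112) = 14
14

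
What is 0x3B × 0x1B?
Convert 0x3B (hexadecimal) → 3×16 + 11 = 59 (decimal)
Convert 0x1B (hexadecimal) → 1×16 + 11 = 27 (decimal)
Compute 59 × 27 = 1593
1593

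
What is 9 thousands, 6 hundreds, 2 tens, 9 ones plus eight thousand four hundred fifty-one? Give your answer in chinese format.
Convert 9 thousands, 6 hundreds, 2 tens, 9 ones (place-value notation) → 9×1000 + 6×100 + 2×10 + 9 = 9629 (decimal)
Convert eight thousand four hundred fifty-one (English words) → 8×1000 + 4×100 + 51 = 8451 (decimal)
Compute 9629 + 8451 = 18080
Convert 18080 (decimal) → 18080 = 1×10000 + 8×1000 + 8×10 → 一万八千零八十 (Chinese numeral)
一万八千零八十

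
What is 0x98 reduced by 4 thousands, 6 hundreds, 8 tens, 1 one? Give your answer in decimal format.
Convert 0x98 (hexadecimal) → 9×16 + 8 = 152 (decimal)
Convert 4 thousands, 6 hundreds, 8 tens, 1 one (place-value notation) → 4×1000 + 6×100 + 8×10 + 1 = 4681 (decimal)
Compute 152 - 4681 = -4529
-4529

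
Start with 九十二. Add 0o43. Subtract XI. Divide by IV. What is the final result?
Convert 九十二 (Chinese numeral) → 9×10 + 2 = 92 (decimal)
Start: 92
Convert 0o43 (octal) → 4×8 + 3 = 35 (decimal)
92 + 35 = 127
Convert XI (Roman numeral) → 10 + 1 = 11 (decimal)
127 - 11 = 116
Convert IV (Roman numeral) → 4 (decimal)
116 ÷ 4 = 29
29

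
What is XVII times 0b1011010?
Convert XVII (Roman numeral) → 10 + 5 + 1 + 1 = 17 (decimal)
Convert 0b1011010 (binary) → 64 + 16 + 8 + 2 = 90 (decimal)
Compute 17 × 90 = 1530
1530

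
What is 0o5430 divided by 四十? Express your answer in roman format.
Convert 0o5430 (octal) → 5×512 + 4×64 + 3×8 = 2840 (decimal)
Convert 四十 (Chinese numeral) → 4×10 = 40 (decimal)
Compute 2840 ÷ 40 = 71
Convert 71 (decimal) → 71 = 50 + 10 + 10 + 1 → LXXI (Roman numeral)
LXXI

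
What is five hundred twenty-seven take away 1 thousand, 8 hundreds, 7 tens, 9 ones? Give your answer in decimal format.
Convert five hundred twenty-seven (English words) → 5×100 + 27 = 527 (decimal)
Convert 1 thousand, 8 hundreds, 7 tens, 9 ones (place-value notation) → 1×1000 + 8×100 + 7×10 + 9 = 1879 (decimal)
Compute 527 - 1879 = -1352
-1352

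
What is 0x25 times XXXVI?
Convert 0x25 (hexadecimal) → 2×16 + 5 = 37 (decimal)
Convert XXXVI (Roman numeral) → 10 + 10 + 10 + 5 + 1 = 36 (decimal)
Compute 37 × 36 = 1332
1332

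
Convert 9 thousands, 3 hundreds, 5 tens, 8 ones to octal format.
Convert 9 thousands, 3 hundreds, 5 tens, 8 ones (place-value notation) → 9×1000 + 3×100 + 5×10 + 8 = 9358 (decimal)
Convert 9358 (decimal) → 9358 = 2×4096 + 2×512 + 2×64 + 1×8 + 6 → 0o22216 (octal)
0o22216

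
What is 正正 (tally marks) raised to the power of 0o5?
Convert 正正 (tally marks) → 5 + 5 = 10 (decimal)
Convert 0o5 (octal) → 5 (decimal)
Compute 10 ^ 5 = 100000
100000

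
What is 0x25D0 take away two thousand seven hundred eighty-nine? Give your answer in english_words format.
Convert 0x25D0 (hexadecimal) → 2×4096 + 5×256 + 13×16 = 9680 (decimal)
Convert two thousand seven hundred eighty-nine (English words) → 2×1000 + 7×100 + 89 = 2789 (decimal)
Compute 9680 - 2789 = 6891
Convert 6891 (decimal) → 6891 = 6×1000 + 8×100 + 91 → six thousand eight hundred ninety-one (English words)
six thousand eight hundred ninety-one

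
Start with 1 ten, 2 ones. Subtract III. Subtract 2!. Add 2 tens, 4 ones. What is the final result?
Convert 1 ten, 2 ones (place-value notation) → 1×10 + 2 = 12 (decimal)
Start: 12
Convert III (Roman numeral) → 1 + 1 + 1 = 3 (decimal)
12 - 3 = 9
Convert 2! (factorial) → 2 (decimal)
9 - 2 = 7
Convert 2 tens, 4 ones (place-value notation) → 2×10 + 4 = 24 (decimal)
7 + 24 = 31
31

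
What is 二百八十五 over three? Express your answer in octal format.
Convert 二百八十五 (Chinese numeral) → 2×100 + 8×10 + 5 = 285 (decimal)
Convert three (English words) → 3 (decimal)
Compute 285 ÷ 3 = 95
Convert 95 (decimal) → 95 = 1×64 + 3×8 + 7 → 0o137 (octal)
0o137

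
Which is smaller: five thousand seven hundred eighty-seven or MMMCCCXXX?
Convert five thousand seven hundred eighty-seven (English words) → 5×1000 + 7×100 + 87 = 5787 (decimal)
Convert MMMCCCXXX (Roman numeral) → 1000 + 1000 + 1000 + 100 + 100 + 100 + 10 + 10 + 10 = 3330 (decimal)
Compare 5787 vs 3330: smaller = 3330
3330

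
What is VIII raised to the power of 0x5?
Convert VIII (Roman numeral) → 5 + 1 + 1 + 1 = 8 (decimal)
Convert 0x5 (hexadecimal) → 5 (decimal)
Compute 8 ^ 5 = 32768
32768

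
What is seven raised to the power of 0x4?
Convert seven (English words) → 7 (decimal)
Convert 0x4 (hexadecimal) → 4 (decimal)
Compute 7 ^ 4 = 2401
2401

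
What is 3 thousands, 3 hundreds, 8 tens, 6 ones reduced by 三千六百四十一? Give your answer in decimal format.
Convert 3 thousands, 3 hundreds, 8 tens, 6 ones (place-value notation) → 3×1000 + 3×100 + 8×10 + 6 = 3386 (decimal)
Convert 三千六百四十一 (Chinese numeral) → 3×1000 + 6×100 + 4×10 + 1 = 3641 (decimal)
Compute 3386 - 3641 = -255
-255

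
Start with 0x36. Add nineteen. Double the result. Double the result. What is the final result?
Convert 0x36 (hexadecimal) → 3×16 + 6 = 54 (decimal)
Start: 54
Convert nineteen (English words) → 19 (decimal)
54 + 19 = 73
73 × 2 = 146
146 × 2 = 292
292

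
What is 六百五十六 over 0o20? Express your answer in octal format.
Convert 六百五十六 (Chinese numeral) → 6×100 + 5×10 + 6 = 656 (decimal)
Convert 0o20 (octal) → 2×8 = 16 (decimal)
Compute 656 ÷ 16 = 41
Convert 41 (decimal) → 41 = 5×8 + 1 → 0o51 (octal)
0o51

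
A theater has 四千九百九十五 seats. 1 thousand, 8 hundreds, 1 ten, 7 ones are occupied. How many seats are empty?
Convert 四千九百九十五 (Chinese numeral) → 4×1000 + 9×100 + 9×10 + 5 = 4995 (decimal)
Convert 1 thousand, 8 hundreds, 1 ten, 7 ones (place-value notation) → 1×1000 + 8×100 + 1×10 + 7 = 1817 (decimal)
Compute 4995 - 1817 = 3178
3178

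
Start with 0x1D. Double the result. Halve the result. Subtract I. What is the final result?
Convert 0x1D (hexadecimal) → 1×16 + 13 = 29 (decimal)
Start: 29
29 × 2 = 58
58 ÷ 2 = 29
Convert I (Roman numeral) → 1 (decimal)
29 - 1 = 28
28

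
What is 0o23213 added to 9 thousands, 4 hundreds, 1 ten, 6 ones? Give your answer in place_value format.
Convert 0o23213 (octal) → 2×4096 + 3×512 + 2×64 + 1×8 + 3 = 9867 (decimal)
Convert 9 thousands, 4 hundreds, 1 ten, 6 ones (place-value notation) → 9×1000 + 4×100 + 1×10 + 6 = 9416 (decimal)
Compute 9867 + 9416 = 19283
Convert 19283 (decimal) → 19283 = 19×1000 + 2×100 + 8×10 + 3 → 19 thousands, 2 hundreds, 8 tens, 3 ones (place-value notation)
19 thousands, 2 hundreds, 8 tens, 3 ones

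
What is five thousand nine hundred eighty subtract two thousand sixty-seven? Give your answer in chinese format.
Convert five thousand nine hundred eighty (English words) → 5×1000 + 9×100 + 80 = 5980 (decimal)
Convert two thousand sixty-seven (English words) → 2×1000 + 67 = 2067 (decimal)
Compute 5980 - 2067 = 3913
Convert 3913 (decimal) → 3913 = 3×1000 + 9×100 + 1×10 + 3 → 三千九百一十三 (Chinese numeral)
三千九百一十三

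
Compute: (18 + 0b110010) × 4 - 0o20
Convert 0b110010 (binary) → 32 + 16 + 2 = 50 (decimal)
Convert 0o20 (octal) → 2×8 = 16 (decimal)
Expression in decimal: (18 + 50) × 4 - 16
Parentheses first: 18 + 50 = 68
Multiply: 68 × 4 = 272
Subtract: 272 - 16 = 256
256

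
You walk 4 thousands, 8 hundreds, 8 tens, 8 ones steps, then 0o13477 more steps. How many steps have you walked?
Convert 4 thousands, 8 hundreds, 8 tens, 8 ones (place-value notation) → 4×1000 + 8×100 + 8×10 + 8 = 4888 (decimal)
Convert 0o13477 (octal) → 1×4096 + 3×512 + 4×64 + 7×8 + 7 = 5951 (decimal)
Compute 4888 + 5951 = 10839
10839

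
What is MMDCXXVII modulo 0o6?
Convert MMDCXXVII (Roman numeral) → 1000 + 1000 + 500 + 100 + 10 + 10 + 5 + 1 + 1 = 2627 (decimal)
Convert 0o6 (octal) → 6 (decimal)
Compute 2627 mod 6 = 5
5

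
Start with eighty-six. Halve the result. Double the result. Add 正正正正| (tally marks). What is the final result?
Convert eighty-six (English words) → 86 (decimal)
Start: 86
86 ÷ 2 = 43
43 × 2 = 86
Convert 正正正正| (tally marks) → 5 + 5 + 5 + 5 + 1 = 21 (decimal)
86 + 21 = 107
107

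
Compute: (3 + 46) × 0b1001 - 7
Convert 0b1001 (binary) → 8 + 1 = 9 (decimal)
Expression in decimal: (3 + 46) × 9 - 7
Parentheses first: 3 + 46 = 49
Multiply: 49 × 9 = 441
Subtract: 441 - 7 = 434
434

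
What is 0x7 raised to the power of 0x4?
Convert 0x7 (hexadecimal) → 7 (decimal)
Convert 0x4 (hexadecimal) → 4 (decimal)
Compute 7 ^ 4 = 2401
2401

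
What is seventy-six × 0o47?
Convert seventy-six (English words) → 76 (decimal)
Convert 0o47 (octal) → 4×8 + 7 = 39 (decimal)
Compute 76 × 39 = 2964
2964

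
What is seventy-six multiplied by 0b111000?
Convert seventy-six (English words) → 76 (decimal)
Convert 0b111000 (binary) → 32 + 16 + 8 = 56 (decimal)
Compute 76 × 56 = 4256
4256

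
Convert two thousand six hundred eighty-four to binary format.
Convert two thousand six hundred eighty-four (English words) → 2×1000 + 6×100 + 84 = 2684 (decimal)
Convert 2684 (decimal) → 2684 = 2048 + 512 + 64 + 32 + 16 + 8 + 4 → 0b101001111100 (binary)
0b101001111100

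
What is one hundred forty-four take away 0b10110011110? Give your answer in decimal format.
Convert one hundred forty-four (English words) → 1×100 + 44 = 144 (decimal)
Convert 0b10110011110 (binary) → 1024 + 256 + 128 + 16 + 8 + 4 + 2 = 1438 (decimal)
Compute 144 - 1438 = -1294
-1294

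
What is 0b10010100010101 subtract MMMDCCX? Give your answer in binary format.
Convert 0b10010100010101 (binary) → 8192 + 1024 + 256 + 16 + 4 + 1 = 9493 (decimal)
Convert MMMDCCX (Roman numeral) → 1000 + 1000 + 1000 + 500 + 100 + 100 + 10 = 3710 (decimal)
Compute 9493 - 3710 = 5783
Convert 5783 (decimal) → 5783 = 4096 + 1024 + 512 + 128 + 16 + 4 + 2 + 1 → 0b1011010010111 (binary)
0b1011010010111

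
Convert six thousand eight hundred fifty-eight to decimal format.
Convert six thousand eight hundred fifty-eight (English words) → 6×1000 + 8×100 + 58 = 6858 (decimal)
6858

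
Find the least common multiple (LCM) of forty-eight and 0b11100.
Convert forty-eight (English words) → 48 (decimal)
Convert 0b11100 (binary) → 16 + 8 + 4 = 28 (decimal)
Compute lcm(48, 28) = 336
336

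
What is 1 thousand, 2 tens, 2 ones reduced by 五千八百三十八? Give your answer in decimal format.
Convert 1 thousand, 2 tens, 2 ones (place-value notation) → 1×1000 + 2×10 + 2 = 1022 (decimal)
Convert 五千八百三十八 (Chinese numeral) → 5×1000 + 8×100 + 3×10 + 8 = 5838 (decimal)
Compute 1022 - 5838 = -4816
-4816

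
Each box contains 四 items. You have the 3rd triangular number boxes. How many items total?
Convert 四 (Chinese numeral) → 4 (decimal)
Convert the 3rd triangular number (triangular index) → 3×4/2 = 6 (decimal)
Compute 4 × 6 = 24
24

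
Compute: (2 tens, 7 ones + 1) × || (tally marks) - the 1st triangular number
Convert 2 tens, 7 ones (place-value notation) → 2×10 + 7 = 27 (decimal)
Convert || (tally marks) → 2 (decimal)
Convert the 1st triangular number (triangular index) → 1×2/2 = 1 (decimal)
Expression in decimal: (27 + 1) × 2 - 1
Parentheses first: 27 + 1 = 28
Multiply: 28 × 2 = 56
Subtract: 56 - 1 = 55
55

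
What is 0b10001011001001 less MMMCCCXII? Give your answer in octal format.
Convert 0b10001011001001 (binary) → 8192 + 512 + 128 + 64 + 8 + 1 = 8905 (decimal)
Convert MMMCCCXII (Roman numeral) → 1000 + 1000 + 1000 + 100 + 100 + 100 + 10 + 1 + 1 = 3312 (decimal)
Compute 8905 - 3312 = 5593
Convert 5593 (decimal) → 5593 = 1×4096 + 2×512 + 7×64 + 3×8 + 1 → 0o12731 (octal)
0o12731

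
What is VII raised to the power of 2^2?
Convert VII (Roman numeral) → 5 + 1 + 1 = 7 (decimal)
Convert 2^2 (power) → 4 (decimal)
Compute 7 ^ 4 = 2401
2401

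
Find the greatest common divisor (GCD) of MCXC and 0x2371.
Convert MCXC (Roman numeral) → 1000 + 100 + 90 = 1190 (decimal)
Convert 0x2371 (hexadecimal) → 2×4096 + 3×256 + 7×16 + 1 = 9073 (decimal)
Compute gcd(1190, 9073) = 1
1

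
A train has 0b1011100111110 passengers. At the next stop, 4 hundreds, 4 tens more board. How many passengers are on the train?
Convert 0b1011100111110 (binary) → 4096 + 1024 + 512 + 256 + 32 + 16 + 8 + 4 + 2 = 5950 (decimal)
Convert 4 hundreds, 4 tens (place-value notation) → 4×100 + 4×10 = 440 (decimal)
Compute 5950 + 440 = 6390
6390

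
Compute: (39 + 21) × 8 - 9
Parentheses first: 39 + 21 = 60
Multiply: 60 × 8 = 480
Subtract: 480 - 9 = 471
471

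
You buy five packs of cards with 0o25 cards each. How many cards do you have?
Convert 0o25 (octal) → 2×8 + 5 = 21 (decimal)
Convert five (English words) → 5 (decimal)
Compute 21 × 5 = 105
105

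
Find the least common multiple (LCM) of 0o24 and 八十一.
Convert 0o24 (octal) → 2×8 + 4 = 20 (decimal)
Convert 八十一 (Chinese numeral) → 8×10 + 1 = 81 (decimal)
Compute lcm(20, 81) = 1620
1620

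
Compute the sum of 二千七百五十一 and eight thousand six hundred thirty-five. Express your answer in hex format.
Convert 二千七百五十一 (Chinese numeral) → 2×1000 + 7×100 + 5×10 + 1 = 2751 (decimal)
Convert eight thousand six hundred thirty-five (English words) → 8×1000 + 6×100 + 35 = 8635 (decimal)
Compute 2751 + 8635 = 11386
Convert 11386 (decimal) → 11386 = 2×4096 + 12×256 + 7×16 + 10 → 0x2C7A (hexadecimal)
0x2C7A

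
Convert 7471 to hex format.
Convert 7471 (decimal) → 7471 = 1×4096 + 13×256 + 2×16 + 15 → 0x1D2F (hexadecimal)
0x1D2F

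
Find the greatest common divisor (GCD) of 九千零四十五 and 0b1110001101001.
Convert 九千零四十五 (Chinese numeral) → 9×1000 + 4×10 + 5 = 9045 (decimal)
Convert 0b1110001101001 (binary) → 4096 + 2048 + 1024 + 64 + 32 + 8 + 1 = 7273 (decimal)
Compute gcd(9045, 7273) = 1
1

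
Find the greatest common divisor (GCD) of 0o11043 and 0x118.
Convert 0o11043 (octal) → 1×4096 + 1×512 + 4×8 + 3 = 4643 (decimal)
Convert 0x118 (hexadecimal) → 1×256 + 1×16 + 8 = 280 (decimal)
Compute gcd(4643, 280) = 1
1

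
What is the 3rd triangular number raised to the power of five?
Convert the 3rd triangular number (triangular index) → 3×4/2 = 6 (decimal)
Convert five (English words) → 5 (decimal)
Compute 6 ^ 5 = 7776
7776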